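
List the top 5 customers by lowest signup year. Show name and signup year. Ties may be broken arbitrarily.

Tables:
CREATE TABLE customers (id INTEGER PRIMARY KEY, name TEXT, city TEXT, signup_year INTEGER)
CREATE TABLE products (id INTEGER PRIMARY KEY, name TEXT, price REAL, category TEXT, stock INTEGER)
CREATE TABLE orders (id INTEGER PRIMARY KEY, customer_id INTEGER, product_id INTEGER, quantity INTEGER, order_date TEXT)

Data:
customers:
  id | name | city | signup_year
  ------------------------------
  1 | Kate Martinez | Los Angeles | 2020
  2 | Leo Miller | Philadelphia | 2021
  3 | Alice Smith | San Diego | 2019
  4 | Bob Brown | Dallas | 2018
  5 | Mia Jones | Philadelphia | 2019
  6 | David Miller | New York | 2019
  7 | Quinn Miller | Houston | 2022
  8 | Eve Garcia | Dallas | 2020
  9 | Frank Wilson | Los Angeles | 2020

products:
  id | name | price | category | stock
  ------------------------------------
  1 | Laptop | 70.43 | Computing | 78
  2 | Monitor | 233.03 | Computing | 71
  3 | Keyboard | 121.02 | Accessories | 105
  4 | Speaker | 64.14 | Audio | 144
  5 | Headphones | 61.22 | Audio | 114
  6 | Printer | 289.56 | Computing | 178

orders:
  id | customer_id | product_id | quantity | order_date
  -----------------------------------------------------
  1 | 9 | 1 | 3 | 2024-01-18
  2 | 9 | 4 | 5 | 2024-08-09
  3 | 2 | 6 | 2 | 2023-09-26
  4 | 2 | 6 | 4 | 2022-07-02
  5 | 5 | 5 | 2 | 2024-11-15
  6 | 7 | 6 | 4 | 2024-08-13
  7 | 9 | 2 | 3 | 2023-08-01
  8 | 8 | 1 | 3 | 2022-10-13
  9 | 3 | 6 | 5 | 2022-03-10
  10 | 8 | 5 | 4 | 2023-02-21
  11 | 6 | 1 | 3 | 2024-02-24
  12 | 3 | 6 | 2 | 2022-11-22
SELECT name, signup_year FROM customers ORDER BY signup_year ASC LIMIT 5

Execution result:
name | signup_year
Bob Brown | 2018
Alice Smith | 2019
Mia Jones | 2019
David Miller | 2019
Kate Martinez | 2020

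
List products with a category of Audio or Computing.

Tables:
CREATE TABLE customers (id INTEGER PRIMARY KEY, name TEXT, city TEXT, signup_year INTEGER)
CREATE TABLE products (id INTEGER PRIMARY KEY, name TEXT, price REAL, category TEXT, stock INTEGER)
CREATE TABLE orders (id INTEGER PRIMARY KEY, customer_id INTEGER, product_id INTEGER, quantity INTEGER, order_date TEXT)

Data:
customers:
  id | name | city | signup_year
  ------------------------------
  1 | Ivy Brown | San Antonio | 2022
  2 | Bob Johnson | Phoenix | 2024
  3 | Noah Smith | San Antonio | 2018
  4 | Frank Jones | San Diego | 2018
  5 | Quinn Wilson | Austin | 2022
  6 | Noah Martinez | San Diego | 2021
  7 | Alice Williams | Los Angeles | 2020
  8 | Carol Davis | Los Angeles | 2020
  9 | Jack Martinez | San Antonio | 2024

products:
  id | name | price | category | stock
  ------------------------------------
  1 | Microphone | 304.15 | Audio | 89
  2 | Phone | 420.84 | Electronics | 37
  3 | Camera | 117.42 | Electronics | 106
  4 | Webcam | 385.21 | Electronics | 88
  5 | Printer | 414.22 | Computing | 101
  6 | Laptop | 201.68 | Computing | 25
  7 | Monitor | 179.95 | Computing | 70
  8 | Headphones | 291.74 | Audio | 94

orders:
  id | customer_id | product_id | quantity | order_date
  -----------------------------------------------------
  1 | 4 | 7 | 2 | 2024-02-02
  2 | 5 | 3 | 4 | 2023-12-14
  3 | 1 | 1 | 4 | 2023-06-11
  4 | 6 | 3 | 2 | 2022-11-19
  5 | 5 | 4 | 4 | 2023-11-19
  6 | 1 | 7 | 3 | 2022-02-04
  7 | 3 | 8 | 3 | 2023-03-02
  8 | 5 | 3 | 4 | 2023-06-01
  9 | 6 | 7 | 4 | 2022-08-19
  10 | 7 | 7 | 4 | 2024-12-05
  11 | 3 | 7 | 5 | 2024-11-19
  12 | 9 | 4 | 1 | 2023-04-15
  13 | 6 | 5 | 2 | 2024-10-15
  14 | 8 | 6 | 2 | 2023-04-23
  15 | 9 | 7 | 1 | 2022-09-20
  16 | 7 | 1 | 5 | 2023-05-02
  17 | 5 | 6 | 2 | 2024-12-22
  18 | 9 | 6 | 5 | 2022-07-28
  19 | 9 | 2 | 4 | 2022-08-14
SELECT name, category FROM products WHERE category IN ('Audio', 'Computing')

Execution result:
name | category
Microphone | Audio
Printer | Computing
Laptop | Computing
Monitor | Computing
Headphones | Audio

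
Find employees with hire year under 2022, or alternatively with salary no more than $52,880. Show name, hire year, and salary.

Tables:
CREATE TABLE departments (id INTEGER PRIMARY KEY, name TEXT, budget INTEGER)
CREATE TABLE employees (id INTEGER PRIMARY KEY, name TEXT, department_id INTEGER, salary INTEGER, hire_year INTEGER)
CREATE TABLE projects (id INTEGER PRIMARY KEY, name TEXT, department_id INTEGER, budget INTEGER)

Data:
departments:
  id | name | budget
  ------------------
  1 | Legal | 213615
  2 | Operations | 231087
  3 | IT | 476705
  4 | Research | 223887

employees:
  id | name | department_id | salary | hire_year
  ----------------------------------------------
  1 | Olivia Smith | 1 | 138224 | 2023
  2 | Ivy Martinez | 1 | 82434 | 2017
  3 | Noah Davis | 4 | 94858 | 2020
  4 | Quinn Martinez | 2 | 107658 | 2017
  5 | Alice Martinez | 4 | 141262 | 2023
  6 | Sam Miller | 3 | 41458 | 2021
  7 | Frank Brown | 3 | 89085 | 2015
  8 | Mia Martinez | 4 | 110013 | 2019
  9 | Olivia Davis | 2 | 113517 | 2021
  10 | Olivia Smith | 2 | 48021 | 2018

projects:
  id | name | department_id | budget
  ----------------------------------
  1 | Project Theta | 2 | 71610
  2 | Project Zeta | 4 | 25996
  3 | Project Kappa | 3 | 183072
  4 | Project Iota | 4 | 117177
SELECT name, hire_year, salary FROM employees WHERE hire_year < 2022 OR salary <= 52880

Execution result:
name | hire_year | salary
Ivy Martinez | 2017 | 82434
Noah Davis | 2020 | 94858
Quinn Martinez | 2017 | 107658
Sam Miller | 2021 | 41458
Frank Brown | 2015 | 89085
Mia Martinez | 2019 | 110013
Olivia Davis | 2021 | 113517
Olivia Smith | 2018 | 48021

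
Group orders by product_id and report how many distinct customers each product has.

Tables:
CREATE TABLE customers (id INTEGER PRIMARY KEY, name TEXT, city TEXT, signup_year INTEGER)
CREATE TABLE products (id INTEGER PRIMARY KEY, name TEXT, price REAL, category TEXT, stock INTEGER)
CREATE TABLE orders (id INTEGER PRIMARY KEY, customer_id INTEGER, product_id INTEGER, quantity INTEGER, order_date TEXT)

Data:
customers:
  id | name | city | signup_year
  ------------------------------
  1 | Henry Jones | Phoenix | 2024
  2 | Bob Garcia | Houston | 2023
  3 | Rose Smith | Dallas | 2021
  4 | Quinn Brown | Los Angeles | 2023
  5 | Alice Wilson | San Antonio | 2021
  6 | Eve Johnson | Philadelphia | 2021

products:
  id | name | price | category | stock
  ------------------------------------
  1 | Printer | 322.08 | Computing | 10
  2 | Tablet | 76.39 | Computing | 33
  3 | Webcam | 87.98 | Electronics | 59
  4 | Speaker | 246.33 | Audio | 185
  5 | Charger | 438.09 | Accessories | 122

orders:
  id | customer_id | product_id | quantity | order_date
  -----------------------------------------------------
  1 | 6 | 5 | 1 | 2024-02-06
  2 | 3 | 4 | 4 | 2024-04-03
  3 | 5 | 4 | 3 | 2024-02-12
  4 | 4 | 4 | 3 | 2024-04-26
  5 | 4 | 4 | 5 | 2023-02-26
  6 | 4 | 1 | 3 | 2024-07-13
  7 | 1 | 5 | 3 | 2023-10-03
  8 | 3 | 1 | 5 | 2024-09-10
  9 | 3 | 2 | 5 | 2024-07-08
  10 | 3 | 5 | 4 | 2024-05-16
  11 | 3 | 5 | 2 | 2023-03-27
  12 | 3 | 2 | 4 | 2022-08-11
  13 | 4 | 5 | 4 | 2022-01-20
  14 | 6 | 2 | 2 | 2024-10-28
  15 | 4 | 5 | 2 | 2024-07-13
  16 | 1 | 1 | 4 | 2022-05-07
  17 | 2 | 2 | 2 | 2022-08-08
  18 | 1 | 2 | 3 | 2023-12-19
SELECT product_id, COUNT(DISTINCT customer_id) AS distinct_customer_count FROM orders GROUP BY product_id

Execution result:
product_id | distinct_customer_count
1 | 3
2 | 4
4 | 3
5 | 4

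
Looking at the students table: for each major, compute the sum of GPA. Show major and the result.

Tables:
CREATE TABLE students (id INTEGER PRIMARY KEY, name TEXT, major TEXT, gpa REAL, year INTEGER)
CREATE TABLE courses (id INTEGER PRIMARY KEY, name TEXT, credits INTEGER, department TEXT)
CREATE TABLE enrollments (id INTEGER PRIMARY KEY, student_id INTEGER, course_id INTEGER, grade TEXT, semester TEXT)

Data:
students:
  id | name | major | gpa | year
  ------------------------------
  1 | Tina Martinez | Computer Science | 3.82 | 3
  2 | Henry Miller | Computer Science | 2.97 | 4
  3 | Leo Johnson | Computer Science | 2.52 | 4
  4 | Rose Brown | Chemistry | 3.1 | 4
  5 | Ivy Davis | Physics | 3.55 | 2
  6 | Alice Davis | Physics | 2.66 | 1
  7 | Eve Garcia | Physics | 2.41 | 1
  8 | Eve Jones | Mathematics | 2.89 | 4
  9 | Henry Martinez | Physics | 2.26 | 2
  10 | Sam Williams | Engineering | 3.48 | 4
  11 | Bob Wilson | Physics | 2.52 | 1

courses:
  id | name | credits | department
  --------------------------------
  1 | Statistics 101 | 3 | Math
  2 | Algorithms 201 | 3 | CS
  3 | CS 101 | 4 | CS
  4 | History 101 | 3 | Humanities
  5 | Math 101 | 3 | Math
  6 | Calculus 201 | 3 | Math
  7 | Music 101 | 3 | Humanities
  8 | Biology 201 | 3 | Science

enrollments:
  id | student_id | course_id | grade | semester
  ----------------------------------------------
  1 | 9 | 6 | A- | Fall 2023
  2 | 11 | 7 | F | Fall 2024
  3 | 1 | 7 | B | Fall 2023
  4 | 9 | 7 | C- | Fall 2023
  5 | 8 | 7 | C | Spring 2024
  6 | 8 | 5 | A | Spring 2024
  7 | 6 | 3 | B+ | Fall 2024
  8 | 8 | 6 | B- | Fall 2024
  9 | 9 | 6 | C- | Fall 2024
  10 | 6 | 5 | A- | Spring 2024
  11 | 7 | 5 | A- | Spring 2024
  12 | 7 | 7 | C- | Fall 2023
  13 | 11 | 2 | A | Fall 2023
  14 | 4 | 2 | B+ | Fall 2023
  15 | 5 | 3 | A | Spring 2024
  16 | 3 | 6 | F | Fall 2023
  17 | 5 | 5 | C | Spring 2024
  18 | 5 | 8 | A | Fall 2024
SELECT major, SUM(gpa) AS sum_gpa FROM students GROUP BY major

Execution result:
major | sum_gpa
Chemistry | 3.10
Computer Science | 9.31
Engineering | 3.48
Mathematics | 2.89
Physics | 13.40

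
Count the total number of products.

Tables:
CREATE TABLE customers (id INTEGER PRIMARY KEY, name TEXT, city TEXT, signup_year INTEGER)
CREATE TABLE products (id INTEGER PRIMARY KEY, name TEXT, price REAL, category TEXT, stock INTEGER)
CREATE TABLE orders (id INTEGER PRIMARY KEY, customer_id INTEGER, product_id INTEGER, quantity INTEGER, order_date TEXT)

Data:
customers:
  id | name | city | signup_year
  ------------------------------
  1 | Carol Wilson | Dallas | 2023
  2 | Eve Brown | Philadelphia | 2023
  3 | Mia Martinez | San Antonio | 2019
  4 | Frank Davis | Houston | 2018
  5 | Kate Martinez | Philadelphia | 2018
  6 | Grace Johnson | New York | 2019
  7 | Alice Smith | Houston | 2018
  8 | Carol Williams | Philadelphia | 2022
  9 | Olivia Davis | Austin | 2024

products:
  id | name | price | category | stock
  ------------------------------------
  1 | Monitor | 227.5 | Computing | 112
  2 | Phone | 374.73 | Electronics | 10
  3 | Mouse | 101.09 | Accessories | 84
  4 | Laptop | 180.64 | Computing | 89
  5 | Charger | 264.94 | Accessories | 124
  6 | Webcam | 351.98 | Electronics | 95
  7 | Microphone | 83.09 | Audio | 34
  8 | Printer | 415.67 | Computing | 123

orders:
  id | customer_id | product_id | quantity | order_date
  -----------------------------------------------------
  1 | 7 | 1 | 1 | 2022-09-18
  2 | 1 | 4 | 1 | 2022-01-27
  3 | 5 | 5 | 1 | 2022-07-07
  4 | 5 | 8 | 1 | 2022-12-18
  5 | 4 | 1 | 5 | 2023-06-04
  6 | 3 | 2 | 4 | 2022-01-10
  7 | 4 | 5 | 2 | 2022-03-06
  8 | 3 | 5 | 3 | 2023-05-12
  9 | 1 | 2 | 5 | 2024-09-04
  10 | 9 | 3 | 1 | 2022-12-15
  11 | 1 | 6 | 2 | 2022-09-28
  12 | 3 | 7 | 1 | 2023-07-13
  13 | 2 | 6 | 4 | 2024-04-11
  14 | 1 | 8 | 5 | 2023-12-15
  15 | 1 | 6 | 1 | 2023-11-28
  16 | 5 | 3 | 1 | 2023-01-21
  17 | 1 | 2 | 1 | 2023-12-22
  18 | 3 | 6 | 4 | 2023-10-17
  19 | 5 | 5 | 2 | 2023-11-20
SELECT COUNT(*) FROM products

Execution result:
8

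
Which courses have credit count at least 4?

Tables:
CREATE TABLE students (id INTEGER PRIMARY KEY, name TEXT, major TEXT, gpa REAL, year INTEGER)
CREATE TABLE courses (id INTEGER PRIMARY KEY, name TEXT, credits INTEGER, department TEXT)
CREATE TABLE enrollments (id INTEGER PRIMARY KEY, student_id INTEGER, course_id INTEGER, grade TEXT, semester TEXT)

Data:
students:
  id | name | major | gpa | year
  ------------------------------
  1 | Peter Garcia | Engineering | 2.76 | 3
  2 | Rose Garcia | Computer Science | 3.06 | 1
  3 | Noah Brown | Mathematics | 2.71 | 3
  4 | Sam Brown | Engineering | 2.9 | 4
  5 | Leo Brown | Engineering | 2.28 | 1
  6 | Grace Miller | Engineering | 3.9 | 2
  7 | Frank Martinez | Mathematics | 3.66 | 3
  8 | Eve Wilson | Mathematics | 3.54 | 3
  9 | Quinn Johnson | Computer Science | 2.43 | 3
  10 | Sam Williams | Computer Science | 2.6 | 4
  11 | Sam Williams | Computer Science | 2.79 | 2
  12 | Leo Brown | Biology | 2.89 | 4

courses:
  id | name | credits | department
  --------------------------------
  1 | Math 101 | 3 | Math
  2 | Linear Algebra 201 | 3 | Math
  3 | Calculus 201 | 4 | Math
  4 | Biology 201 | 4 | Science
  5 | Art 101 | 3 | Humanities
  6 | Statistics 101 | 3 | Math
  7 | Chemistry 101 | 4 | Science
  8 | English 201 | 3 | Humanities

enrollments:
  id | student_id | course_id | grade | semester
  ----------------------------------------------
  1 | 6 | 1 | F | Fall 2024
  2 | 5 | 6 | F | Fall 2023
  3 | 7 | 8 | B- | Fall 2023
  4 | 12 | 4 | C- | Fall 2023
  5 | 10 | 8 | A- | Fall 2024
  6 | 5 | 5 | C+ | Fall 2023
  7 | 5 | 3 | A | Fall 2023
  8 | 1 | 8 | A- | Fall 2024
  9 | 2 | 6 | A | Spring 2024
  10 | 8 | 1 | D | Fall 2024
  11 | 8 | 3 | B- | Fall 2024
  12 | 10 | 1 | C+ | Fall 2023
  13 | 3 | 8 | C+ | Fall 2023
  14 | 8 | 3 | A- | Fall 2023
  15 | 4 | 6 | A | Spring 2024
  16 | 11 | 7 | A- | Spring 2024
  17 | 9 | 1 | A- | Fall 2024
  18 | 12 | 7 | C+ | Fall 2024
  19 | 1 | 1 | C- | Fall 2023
SELECT name, credits FROM courses WHERE credits >= 4

Execution result:
name | credits
Calculus 201 | 4
Biology 201 | 4
Chemistry 101 | 4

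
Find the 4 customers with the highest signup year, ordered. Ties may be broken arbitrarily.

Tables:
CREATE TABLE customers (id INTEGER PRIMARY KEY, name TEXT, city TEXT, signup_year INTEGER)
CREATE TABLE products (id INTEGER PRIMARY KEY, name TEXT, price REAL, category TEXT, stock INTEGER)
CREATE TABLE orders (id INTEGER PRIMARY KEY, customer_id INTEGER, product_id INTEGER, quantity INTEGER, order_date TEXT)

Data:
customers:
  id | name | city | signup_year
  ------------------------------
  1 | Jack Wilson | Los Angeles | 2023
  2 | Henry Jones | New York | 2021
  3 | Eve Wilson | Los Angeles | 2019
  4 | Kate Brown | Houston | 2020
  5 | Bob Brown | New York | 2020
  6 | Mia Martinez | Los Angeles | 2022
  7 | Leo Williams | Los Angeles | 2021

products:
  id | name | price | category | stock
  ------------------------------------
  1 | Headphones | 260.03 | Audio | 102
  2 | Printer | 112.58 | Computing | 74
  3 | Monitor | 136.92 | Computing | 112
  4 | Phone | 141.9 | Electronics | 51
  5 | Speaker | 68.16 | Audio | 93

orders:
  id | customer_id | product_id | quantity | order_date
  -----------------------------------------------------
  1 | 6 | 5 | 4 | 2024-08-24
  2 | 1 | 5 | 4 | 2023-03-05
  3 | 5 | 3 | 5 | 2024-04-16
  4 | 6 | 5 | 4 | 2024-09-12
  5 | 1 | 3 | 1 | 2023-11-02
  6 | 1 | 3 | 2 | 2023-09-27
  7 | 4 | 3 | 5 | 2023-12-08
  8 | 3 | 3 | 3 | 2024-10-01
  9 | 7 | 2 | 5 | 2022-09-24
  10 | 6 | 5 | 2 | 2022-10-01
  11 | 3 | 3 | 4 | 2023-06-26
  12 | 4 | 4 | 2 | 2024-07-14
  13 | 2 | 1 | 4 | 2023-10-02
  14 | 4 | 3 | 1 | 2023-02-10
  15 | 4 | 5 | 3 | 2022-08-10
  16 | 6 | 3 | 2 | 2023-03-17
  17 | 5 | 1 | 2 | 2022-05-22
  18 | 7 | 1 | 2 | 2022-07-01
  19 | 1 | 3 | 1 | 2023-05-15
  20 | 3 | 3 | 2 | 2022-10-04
SELECT name, signup_year FROM customers ORDER BY signup_year DESC LIMIT 4

Execution result:
name | signup_year
Jack Wilson | 2023
Mia Martinez | 2022
Henry Jones | 2021
Leo Williams | 2021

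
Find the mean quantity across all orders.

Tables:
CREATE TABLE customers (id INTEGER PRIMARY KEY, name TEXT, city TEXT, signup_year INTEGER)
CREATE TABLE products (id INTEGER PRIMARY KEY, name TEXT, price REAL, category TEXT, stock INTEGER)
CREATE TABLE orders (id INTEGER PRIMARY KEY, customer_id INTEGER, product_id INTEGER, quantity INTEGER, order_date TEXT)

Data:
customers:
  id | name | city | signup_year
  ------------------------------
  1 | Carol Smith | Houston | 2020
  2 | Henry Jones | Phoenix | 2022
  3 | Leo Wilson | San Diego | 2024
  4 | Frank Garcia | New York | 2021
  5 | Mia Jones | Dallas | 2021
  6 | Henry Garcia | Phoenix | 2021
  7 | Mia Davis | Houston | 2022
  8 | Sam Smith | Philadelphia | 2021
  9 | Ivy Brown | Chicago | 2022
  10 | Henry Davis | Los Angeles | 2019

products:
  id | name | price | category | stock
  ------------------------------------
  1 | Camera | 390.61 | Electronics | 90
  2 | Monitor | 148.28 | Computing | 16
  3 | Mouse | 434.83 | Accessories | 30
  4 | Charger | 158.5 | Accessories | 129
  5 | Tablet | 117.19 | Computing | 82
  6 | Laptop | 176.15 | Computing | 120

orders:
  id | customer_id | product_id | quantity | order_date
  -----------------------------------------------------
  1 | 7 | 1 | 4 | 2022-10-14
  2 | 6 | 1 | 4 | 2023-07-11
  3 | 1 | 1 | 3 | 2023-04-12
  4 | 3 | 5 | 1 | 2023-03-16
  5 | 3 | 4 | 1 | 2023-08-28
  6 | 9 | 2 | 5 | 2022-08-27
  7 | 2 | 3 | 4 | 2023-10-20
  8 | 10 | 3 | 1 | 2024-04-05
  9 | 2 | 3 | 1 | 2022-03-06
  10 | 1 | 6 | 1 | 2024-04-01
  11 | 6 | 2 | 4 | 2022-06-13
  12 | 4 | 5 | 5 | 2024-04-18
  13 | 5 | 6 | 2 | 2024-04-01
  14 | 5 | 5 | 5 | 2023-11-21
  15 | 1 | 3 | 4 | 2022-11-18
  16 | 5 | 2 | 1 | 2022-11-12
SELECT AVG(quantity) FROM orders

Execution result:
2.88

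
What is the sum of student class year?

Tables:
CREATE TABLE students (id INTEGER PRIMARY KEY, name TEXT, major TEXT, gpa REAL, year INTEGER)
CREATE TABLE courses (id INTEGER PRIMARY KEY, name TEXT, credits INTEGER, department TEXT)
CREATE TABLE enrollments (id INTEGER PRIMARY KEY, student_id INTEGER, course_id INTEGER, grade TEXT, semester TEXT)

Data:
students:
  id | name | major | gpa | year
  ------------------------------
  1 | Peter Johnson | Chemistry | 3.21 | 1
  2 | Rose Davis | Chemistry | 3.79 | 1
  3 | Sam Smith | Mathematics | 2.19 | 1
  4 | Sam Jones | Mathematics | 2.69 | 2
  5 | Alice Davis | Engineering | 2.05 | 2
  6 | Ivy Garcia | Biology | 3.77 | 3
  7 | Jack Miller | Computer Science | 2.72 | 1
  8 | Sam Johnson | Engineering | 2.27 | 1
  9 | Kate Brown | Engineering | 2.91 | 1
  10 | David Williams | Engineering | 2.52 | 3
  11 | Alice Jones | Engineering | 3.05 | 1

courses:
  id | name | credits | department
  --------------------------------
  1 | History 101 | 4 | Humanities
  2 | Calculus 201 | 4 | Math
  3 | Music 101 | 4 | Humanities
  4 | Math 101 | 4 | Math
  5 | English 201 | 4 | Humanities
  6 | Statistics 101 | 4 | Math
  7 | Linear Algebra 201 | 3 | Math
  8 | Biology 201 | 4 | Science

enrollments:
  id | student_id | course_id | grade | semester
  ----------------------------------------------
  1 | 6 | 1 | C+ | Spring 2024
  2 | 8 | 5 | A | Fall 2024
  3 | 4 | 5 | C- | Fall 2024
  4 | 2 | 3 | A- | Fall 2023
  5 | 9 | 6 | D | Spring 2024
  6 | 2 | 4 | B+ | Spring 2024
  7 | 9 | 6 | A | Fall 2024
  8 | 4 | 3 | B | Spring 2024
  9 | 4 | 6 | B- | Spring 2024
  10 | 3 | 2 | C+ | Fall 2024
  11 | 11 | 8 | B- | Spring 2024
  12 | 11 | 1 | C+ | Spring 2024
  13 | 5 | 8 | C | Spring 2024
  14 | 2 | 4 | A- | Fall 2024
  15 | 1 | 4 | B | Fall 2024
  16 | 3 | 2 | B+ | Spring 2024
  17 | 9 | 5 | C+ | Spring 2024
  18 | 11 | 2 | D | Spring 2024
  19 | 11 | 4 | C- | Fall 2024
SELECT SUM(year) FROM students

Execution result:
17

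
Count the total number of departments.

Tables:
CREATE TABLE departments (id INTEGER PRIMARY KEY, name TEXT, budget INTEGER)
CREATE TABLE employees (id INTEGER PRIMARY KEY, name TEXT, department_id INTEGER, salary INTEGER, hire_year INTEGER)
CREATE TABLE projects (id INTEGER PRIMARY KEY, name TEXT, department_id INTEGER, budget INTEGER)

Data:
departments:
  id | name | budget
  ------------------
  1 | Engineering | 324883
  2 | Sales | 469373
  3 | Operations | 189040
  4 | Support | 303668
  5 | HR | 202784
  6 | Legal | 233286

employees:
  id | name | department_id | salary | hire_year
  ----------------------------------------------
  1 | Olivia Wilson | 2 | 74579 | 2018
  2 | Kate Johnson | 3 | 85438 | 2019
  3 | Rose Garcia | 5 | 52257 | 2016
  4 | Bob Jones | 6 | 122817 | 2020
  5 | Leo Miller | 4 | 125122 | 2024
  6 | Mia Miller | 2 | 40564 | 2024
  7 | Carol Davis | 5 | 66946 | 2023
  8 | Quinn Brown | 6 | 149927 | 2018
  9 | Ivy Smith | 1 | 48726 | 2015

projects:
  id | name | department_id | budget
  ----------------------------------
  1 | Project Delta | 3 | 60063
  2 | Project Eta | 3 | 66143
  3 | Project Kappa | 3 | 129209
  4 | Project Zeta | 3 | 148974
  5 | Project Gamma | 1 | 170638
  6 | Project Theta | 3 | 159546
SELECT COUNT(*) FROM departments

Execution result:
6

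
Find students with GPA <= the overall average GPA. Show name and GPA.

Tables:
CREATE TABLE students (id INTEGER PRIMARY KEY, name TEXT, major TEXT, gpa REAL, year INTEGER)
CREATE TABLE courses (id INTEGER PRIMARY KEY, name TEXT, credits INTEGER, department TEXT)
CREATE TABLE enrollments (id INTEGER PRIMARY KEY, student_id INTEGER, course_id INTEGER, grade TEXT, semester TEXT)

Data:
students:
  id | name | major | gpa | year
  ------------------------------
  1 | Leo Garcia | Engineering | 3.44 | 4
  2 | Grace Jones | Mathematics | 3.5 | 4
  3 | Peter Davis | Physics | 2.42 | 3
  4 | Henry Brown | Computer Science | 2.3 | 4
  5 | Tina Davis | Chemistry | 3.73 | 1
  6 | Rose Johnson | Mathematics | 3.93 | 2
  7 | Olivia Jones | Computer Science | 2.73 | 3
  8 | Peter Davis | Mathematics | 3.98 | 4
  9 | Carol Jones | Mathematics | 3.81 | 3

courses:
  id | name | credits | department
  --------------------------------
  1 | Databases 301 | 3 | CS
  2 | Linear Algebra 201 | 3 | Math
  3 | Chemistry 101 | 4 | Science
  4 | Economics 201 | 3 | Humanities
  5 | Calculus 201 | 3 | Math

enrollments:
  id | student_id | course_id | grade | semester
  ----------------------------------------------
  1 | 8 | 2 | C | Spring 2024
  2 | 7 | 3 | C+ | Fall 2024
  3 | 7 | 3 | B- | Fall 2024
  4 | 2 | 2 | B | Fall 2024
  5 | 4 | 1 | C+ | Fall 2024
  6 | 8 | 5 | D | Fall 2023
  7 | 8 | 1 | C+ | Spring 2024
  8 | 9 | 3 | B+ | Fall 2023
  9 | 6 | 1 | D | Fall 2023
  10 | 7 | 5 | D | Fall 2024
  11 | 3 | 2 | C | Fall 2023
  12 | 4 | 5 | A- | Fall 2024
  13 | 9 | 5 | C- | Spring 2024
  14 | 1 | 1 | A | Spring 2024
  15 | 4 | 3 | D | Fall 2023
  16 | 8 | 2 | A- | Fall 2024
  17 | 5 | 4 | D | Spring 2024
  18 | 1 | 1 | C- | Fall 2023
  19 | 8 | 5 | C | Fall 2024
SELECT name, gpa FROM students WHERE gpa <= (SELECT AVG(gpa) FROM students)

Execution result:
name | gpa
Peter Davis | 2.42
Henry Brown | 2.30
Olivia Jones | 2.73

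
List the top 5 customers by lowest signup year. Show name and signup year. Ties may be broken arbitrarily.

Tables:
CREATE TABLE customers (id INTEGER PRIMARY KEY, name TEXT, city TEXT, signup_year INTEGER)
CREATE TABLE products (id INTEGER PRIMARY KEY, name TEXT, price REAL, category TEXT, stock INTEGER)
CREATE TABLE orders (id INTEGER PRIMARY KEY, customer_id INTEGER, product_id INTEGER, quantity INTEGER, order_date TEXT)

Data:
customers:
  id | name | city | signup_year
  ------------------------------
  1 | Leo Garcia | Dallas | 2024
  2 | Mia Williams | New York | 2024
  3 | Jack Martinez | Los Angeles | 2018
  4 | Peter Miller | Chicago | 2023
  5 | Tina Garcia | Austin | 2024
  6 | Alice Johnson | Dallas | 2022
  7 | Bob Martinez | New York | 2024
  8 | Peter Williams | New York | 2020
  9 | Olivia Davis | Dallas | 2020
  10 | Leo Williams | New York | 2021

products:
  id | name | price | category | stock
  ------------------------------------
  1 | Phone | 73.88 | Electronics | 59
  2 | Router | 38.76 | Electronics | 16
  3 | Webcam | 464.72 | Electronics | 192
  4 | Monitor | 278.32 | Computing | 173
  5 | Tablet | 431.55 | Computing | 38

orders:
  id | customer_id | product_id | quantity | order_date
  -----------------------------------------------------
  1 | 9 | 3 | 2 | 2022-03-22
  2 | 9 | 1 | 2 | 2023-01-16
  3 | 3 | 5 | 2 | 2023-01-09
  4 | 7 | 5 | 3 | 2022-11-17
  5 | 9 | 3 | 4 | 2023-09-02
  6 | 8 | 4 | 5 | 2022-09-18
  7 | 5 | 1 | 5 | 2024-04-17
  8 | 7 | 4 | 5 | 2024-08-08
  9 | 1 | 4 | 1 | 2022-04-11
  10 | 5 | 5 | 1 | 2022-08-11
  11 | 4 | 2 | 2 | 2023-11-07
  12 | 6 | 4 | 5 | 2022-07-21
SELECT name, signup_year FROM customers ORDER BY signup_year ASC LIMIT 5

Execution result:
name | signup_year
Jack Martinez | 2018
Peter Williams | 2020
Olivia Davis | 2020
Leo Williams | 2021
Alice Johnson | 2022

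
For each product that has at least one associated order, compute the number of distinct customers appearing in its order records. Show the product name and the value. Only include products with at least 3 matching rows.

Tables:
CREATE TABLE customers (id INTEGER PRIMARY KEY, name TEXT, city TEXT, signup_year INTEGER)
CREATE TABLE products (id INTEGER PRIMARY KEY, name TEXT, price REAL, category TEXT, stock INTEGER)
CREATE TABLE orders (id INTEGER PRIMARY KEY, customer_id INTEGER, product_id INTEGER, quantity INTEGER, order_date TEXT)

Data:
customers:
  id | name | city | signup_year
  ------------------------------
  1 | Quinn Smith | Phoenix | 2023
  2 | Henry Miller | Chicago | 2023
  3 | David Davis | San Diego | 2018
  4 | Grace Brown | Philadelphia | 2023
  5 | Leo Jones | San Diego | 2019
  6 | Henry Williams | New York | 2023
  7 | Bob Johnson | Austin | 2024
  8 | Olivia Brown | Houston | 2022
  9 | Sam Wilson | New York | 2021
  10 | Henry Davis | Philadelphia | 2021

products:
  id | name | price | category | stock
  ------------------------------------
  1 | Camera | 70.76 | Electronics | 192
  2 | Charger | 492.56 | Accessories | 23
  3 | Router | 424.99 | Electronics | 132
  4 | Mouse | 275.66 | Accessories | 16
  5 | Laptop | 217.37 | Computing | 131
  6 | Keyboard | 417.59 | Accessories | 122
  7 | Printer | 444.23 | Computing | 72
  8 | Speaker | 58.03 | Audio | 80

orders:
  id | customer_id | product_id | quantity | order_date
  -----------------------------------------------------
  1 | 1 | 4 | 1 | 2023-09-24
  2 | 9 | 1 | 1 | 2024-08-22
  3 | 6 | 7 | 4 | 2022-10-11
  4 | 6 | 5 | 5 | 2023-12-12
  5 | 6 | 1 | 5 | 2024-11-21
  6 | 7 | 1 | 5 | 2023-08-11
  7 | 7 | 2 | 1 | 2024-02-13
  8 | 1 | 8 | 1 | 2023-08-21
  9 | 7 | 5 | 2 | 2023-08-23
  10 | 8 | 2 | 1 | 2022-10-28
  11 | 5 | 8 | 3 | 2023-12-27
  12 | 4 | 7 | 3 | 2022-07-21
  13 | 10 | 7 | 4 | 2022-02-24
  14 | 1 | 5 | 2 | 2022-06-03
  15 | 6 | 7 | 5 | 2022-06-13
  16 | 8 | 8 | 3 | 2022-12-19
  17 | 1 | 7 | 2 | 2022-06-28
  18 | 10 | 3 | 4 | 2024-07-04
SELECT p.name, COUNT(DISTINCT c.customer_id) AS distinct_customer_count FROM orders c JOIN products p ON c.product_id = p.id GROUP BY p.id, p.name HAVING COUNT(*) >= 3

Execution result:
name | distinct_customer_count
Camera | 3
Laptop | 3
Printer | 4
Speaker | 3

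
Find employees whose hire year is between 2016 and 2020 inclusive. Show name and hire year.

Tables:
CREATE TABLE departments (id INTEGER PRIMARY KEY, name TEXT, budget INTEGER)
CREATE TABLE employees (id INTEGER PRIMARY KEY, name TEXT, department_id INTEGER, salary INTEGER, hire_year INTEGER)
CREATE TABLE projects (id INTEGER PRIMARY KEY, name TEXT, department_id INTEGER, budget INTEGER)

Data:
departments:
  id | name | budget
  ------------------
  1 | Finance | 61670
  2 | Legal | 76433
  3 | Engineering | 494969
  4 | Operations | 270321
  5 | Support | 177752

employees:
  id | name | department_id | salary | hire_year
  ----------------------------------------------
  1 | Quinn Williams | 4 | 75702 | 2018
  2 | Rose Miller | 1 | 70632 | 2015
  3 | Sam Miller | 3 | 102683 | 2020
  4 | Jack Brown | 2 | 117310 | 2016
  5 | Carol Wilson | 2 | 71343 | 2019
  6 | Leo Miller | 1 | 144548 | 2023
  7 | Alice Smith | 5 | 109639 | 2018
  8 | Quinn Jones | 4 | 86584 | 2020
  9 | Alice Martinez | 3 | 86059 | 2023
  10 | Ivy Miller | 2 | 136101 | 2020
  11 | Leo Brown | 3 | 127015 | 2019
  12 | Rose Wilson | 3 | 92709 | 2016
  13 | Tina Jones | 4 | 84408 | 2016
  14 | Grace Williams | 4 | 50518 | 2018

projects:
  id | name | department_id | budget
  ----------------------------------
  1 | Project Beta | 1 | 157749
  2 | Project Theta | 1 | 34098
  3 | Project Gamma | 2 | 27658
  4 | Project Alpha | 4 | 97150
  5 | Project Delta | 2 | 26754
SELECT name, hire_year FROM employees WHERE hire_year BETWEEN 2016 AND 2020

Execution result:
name | hire_year
Quinn Williams | 2018
Sam Miller | 2020
Jack Brown | 2016
Carol Wilson | 2019
Alice Smith | 2018
Quinn Jones | 2020
Ivy Miller | 2020
Leo Brown | 2019
Rose Wilson | 2016
Tina Jones | 2016
Grace Williams | 2018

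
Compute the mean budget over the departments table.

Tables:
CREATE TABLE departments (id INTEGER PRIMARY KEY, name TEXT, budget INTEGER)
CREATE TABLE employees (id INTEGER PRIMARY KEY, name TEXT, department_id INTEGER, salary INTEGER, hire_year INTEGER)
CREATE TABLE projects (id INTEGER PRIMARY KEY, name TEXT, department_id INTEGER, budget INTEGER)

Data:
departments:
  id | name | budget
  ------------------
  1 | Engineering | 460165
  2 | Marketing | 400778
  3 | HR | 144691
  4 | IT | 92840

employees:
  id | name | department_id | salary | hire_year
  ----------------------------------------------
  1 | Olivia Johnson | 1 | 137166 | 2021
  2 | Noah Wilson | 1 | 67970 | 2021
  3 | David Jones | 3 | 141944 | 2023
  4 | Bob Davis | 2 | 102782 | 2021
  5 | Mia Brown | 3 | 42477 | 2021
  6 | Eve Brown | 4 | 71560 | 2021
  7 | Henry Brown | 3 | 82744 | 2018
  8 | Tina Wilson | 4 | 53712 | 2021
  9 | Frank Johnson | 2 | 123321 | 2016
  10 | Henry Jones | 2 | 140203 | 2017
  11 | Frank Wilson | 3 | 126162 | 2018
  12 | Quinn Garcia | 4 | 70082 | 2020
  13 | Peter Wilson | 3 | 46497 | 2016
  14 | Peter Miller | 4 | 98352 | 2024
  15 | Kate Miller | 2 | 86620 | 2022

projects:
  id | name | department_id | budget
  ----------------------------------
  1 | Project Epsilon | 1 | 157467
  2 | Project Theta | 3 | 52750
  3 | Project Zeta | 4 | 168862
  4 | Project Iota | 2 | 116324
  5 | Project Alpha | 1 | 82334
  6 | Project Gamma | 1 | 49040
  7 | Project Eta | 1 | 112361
SELECT AVG(budget) FROM departments

Execution result:
274618.50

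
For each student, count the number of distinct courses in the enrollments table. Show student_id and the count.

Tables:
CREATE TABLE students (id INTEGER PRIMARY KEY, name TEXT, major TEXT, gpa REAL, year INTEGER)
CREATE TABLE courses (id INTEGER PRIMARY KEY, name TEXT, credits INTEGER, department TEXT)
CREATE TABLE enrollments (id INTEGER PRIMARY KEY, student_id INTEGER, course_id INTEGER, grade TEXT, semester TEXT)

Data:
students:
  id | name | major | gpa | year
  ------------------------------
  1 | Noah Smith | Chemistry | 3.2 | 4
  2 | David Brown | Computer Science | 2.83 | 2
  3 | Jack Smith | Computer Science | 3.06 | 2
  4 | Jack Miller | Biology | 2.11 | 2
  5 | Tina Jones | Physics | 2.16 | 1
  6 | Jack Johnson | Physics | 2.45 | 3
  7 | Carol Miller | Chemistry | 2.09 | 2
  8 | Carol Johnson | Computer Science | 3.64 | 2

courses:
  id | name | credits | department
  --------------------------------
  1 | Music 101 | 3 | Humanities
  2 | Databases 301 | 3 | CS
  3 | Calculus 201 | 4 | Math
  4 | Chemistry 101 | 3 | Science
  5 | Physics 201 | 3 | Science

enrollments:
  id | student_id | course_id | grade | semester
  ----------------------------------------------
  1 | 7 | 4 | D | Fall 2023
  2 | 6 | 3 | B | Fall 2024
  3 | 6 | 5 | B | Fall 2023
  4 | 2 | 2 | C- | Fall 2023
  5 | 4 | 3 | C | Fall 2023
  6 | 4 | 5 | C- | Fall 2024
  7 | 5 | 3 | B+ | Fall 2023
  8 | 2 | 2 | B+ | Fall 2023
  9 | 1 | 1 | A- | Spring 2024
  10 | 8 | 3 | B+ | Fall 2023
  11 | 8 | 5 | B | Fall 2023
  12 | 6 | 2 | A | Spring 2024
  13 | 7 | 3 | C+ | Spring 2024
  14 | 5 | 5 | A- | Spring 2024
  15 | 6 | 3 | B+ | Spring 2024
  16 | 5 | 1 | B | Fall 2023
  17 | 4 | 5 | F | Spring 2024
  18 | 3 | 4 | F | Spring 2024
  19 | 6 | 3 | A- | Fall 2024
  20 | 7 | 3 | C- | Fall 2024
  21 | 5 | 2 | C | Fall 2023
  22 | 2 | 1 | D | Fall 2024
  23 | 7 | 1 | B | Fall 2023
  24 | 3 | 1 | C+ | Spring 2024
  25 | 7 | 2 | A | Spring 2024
SELECT student_id, COUNT(DISTINCT course_id) AS distinct_course_count FROM enrollments GROUP BY student_id

Execution result:
student_id | distinct_course_count
1 | 1
2 | 2
3 | 2
4 | 2
5 | 4
6 | 3
7 | 4
8 | 2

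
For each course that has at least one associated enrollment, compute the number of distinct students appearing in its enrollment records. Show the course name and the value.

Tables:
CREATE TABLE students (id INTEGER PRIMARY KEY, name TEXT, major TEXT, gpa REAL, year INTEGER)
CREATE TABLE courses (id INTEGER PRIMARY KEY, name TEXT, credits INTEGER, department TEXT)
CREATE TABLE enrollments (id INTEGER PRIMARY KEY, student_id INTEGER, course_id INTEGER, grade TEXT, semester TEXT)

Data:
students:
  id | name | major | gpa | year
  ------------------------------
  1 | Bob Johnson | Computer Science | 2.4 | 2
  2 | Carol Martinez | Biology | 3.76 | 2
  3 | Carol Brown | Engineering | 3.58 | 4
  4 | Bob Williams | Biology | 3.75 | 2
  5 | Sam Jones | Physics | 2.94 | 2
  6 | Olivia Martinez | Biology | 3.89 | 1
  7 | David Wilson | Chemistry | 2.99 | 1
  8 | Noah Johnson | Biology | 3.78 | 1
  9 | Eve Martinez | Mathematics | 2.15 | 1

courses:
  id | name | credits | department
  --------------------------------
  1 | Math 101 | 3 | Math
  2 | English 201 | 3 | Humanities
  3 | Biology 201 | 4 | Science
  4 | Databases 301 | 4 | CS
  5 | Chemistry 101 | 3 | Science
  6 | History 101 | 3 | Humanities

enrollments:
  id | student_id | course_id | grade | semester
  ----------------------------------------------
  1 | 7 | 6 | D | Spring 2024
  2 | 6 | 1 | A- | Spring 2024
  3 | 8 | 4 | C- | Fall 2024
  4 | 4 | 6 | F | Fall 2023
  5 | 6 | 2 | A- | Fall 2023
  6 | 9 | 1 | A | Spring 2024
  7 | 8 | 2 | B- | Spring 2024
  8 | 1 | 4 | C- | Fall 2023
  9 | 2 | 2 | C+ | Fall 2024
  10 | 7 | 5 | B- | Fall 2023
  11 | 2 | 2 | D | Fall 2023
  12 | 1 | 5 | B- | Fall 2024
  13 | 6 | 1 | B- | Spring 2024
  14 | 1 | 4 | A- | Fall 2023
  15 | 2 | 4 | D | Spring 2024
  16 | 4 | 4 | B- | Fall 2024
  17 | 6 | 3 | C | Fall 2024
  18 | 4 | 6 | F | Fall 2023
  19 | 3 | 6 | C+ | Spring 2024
SELECT p.name, COUNT(DISTINCT c.student_id) AS distinct_student_count FROM enrollments c JOIN courses p ON c.course_id = p.id GROUP BY p.id, p.name

Execution result:
name | distinct_student_count
Math 101 | 2
English 201 | 3
Biology 201 | 1
Databases 301 | 4
Chemistry 101 | 2
History 101 | 3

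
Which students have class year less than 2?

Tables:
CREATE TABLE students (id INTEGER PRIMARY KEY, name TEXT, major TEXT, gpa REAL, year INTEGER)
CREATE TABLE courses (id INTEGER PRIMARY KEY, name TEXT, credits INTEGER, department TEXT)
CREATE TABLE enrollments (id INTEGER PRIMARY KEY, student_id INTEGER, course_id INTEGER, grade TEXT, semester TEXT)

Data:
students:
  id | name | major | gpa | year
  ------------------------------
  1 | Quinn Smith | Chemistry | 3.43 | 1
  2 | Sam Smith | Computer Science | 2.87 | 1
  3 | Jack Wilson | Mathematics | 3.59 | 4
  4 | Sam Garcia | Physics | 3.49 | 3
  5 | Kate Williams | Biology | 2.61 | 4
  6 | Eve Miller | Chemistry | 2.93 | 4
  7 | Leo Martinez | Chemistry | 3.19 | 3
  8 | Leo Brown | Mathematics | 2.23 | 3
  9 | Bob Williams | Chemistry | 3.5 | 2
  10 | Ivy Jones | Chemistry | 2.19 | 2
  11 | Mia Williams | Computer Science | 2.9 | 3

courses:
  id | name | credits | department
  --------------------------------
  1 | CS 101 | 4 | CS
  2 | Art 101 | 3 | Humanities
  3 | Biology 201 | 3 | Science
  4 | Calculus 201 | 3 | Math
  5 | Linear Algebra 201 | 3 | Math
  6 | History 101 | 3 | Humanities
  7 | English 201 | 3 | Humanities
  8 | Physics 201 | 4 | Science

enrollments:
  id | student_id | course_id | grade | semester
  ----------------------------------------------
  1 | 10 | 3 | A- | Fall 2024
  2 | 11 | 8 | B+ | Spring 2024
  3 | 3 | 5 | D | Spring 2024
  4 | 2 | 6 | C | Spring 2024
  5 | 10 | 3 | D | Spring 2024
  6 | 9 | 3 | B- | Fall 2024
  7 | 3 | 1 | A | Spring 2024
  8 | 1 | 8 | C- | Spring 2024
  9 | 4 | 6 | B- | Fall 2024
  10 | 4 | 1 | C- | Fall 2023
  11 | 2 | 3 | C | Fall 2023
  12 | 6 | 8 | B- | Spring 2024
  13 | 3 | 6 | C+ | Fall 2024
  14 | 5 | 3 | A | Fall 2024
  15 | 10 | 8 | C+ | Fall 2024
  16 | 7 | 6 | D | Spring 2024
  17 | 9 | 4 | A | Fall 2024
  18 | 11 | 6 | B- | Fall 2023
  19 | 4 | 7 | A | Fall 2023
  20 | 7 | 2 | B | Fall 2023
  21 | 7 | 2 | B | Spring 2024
SELECT name, year FROM students WHERE year < 2

Execution result:
name | year
Quinn Smith | 1
Sam Smith | 1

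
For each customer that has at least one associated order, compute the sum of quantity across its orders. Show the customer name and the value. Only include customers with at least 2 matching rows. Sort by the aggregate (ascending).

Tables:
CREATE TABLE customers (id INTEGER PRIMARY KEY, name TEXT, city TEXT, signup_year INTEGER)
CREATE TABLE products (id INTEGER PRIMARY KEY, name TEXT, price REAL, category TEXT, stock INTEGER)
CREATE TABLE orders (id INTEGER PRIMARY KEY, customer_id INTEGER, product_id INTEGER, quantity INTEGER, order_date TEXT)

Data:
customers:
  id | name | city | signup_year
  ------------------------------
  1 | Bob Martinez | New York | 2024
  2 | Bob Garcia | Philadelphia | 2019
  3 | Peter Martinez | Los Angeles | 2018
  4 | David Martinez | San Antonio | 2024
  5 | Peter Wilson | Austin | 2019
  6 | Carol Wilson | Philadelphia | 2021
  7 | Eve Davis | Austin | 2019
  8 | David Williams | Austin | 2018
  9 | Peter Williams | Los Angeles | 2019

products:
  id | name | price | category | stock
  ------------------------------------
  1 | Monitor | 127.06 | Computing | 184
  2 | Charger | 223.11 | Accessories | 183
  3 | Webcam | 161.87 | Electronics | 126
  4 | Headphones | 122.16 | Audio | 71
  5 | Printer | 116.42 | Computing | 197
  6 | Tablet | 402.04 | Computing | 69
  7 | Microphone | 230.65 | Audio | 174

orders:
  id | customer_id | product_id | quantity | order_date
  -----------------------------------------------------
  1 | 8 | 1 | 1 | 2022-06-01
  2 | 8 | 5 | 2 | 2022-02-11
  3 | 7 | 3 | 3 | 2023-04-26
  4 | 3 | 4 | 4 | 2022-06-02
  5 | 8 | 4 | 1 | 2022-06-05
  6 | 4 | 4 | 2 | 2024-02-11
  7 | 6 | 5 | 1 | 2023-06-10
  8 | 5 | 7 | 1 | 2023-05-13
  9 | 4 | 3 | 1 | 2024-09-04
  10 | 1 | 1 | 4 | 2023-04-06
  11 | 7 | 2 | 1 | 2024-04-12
SELECT p.name, SUM(c.quantity) AS sum_quantity FROM orders c JOIN customers p ON c.customer_id = p.id GROUP BY p.id, p.name HAVING COUNT(*) >= 2 ORDER BY sum_quantity ASC

Execution result:
name | sum_quantity
David Martinez | 3
Eve Davis | 4
David Williams | 4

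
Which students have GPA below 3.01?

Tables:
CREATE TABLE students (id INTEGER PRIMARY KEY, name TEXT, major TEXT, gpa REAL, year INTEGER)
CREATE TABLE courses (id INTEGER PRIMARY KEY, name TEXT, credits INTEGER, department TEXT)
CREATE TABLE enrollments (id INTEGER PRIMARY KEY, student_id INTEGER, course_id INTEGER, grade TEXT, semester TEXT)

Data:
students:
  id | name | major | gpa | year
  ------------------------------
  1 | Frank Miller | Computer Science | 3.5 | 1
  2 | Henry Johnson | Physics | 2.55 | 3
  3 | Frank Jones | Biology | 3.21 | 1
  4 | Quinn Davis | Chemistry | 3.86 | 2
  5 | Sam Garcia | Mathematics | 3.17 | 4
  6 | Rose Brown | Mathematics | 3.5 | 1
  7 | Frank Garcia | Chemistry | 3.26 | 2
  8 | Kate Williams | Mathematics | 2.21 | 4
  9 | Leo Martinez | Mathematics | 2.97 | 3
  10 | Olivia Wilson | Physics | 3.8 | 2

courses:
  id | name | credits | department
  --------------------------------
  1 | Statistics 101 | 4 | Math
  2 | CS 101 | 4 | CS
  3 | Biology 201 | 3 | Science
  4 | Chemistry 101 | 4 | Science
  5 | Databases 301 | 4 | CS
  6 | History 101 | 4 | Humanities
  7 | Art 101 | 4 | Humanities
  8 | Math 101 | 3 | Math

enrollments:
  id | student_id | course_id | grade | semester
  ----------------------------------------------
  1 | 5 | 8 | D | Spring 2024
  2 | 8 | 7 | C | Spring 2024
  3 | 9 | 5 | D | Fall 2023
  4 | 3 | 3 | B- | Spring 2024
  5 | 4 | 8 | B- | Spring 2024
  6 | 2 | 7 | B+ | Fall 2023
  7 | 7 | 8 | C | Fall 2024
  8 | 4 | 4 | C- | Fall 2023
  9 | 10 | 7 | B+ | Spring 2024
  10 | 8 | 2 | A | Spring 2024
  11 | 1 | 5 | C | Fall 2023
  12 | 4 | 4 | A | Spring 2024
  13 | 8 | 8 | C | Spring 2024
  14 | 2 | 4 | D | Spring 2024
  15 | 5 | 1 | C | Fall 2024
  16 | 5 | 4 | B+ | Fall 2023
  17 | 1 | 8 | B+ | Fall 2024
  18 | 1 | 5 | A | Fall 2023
SELECT name, gpa FROM students WHERE gpa < 3.01

Execution result:
name | gpa
Henry Johnson | 2.55
Kate Williams | 2.21
Leo Martinez | 2.97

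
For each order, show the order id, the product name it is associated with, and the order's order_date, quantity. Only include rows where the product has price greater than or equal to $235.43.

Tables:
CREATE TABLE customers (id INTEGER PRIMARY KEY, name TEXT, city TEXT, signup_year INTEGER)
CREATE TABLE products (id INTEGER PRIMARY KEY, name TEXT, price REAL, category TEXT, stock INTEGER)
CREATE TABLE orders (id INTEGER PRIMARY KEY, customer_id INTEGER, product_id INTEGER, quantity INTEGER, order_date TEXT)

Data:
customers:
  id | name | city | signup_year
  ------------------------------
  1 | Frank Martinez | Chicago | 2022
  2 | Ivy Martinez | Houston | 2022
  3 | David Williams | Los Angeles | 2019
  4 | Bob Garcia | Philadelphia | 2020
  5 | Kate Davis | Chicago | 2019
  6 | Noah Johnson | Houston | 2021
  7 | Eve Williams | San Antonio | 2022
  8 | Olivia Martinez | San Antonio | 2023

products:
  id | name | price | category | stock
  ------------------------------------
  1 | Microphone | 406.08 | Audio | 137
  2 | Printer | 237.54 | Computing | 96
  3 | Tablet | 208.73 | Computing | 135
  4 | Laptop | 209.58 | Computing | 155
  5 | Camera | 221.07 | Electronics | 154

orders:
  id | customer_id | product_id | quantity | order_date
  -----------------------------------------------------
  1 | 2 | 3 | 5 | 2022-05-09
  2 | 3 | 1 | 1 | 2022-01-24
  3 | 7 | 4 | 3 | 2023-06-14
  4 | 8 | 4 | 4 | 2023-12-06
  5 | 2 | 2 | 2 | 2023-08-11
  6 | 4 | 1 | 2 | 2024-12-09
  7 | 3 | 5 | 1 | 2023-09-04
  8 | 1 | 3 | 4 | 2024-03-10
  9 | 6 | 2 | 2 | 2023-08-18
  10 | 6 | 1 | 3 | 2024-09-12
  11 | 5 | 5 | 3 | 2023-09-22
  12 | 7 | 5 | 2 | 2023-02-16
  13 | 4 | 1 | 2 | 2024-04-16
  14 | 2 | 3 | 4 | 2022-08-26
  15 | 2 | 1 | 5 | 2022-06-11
SELECT c.id, p.name AS product, c.order_date, c.quantity FROM orders c JOIN products p ON c.product_id = p.id WHERE p.price >= 235.43

Execution result:
id | product | order_date | quantity
2 | Microphone | 2022-01-24 | 1
5 | Printer | 2023-08-11 | 2
6 | Microphone | 2024-12-09 | 2
9 | Printer | 2023-08-18 | 2
10 | Microphone | 2024-09-12 | 3
13 | Microphone | 2024-04-16 | 2
15 | Microphone | 2022-06-11 | 5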